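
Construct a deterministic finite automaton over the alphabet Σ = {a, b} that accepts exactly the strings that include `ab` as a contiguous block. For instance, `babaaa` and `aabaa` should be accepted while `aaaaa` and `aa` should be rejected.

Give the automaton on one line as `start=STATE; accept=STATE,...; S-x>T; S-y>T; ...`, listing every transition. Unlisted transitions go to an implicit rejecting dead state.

Track how much of `ab` has been matched so far: state q0 is no progress, q2 is the absorbing accept state reached once `ab` has occurred. Intermediate states record partial matches; on a mismatch, fall back to the longest reusable overlap.
3 states suffice.
        a   b  
>  q0   q1  q0 
   q1   q1  q2 
 * q2   q2  q2 
(> = start, * = accepting)

start=q0; accept=q2; q0-a>q1; q0-b>q0; q1-a>q1; q1-b>q2; q2-a>q2; q2-b>q2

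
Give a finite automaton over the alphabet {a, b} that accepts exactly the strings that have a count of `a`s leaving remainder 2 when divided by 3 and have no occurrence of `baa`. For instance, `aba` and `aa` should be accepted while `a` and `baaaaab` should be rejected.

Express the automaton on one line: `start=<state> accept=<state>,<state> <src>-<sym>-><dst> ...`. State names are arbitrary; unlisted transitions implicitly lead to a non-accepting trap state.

Handle the two conditions separately and then intersect. The first has 3 states tracking the count of `a`s modulo 3; the second has 4 states tracking partial matches of the forbidden pattern `baa`. A product state is a pair (one from each), accepting exactly when both do. After merging equivalent states the machine shrinks.
10 states suffice.
        a   b  
>  q0   q1  q2 
   q1   q3  q4 
   q2   q5  q2 
 * q3   q0  q6 
   q4   q7  q4 
   q5   q8  q4 
 * q6   q9  q6 
 * q7   q8  q6 
   q8   q8  q8 
   q9   q8  q2 
(> = start, * = accepting)

start=q0 accept=q3,q6,q7 q0-a->q1 q0-b->q2 q1-a->q3 q1-b->q4 q2-a->q5 q2-b->q2 q3-a->q0 q3-b->q6 q4-a->q7 q4-b->q4 q5-a->q8 q5-b->q4 q6-a->q9 q6-b->q6 q7-a->q8 q7-b->q6 q8-a->q8 q8-b->q8 q9-a->q8 q9-b->q2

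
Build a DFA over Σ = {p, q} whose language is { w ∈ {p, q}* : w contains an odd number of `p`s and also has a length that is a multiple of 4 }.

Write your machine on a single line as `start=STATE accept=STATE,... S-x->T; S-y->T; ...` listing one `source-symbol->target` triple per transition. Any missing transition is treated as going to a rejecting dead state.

Handle the two conditions separately and then intersect. The first has 2 states tracking the count of `p`s modulo 2; the second has 4 states tracking the input length modulo 4. A product state is a pair (one from each), accepting exactly when both do.
        p   q  
>  s0   s1  s2 
   s1   s3  s4 
   s2   s4  s3 
   s3   s5  s6 
   s4   s6  s5 
   s5   s0  s7 
   s6   s7  s0 
 * s7   s2  s1 
(> = start, * = accepting)

start=s0; accept=s7; s0-p->s1; s0-q->s2; s1-p->s3; s1-q->s4; s2-p->s4; s2-q->s3; s3-p->s5; s3-q->s6; s4-p->s6; s4-q->s5; s5-p->s0; s5-q->s7; s6-p->s7; s6-q->s0; s7-p->s2; s7-q->s1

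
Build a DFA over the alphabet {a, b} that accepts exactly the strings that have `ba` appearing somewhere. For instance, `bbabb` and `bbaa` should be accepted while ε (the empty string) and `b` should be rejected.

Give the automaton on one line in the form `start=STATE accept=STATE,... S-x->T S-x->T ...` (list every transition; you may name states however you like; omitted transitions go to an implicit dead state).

start=s0 accept=s2 s0-a->s0 s0-b->s1 s1-a->s2 s1-b->s1 s2-a->s2 s2-b->s2

Track how much of `ba` has been matched so far: state s0 is no progress, s2 is the absorbing accept state reached once `ba` has occurred. Intermediate states record partial matches; on a mismatch, fall back to the longest reusable overlap.
A 3-state machine:
        a   b  
>  s0   s0  s1 
   s1   s2  s1 
 * s2   s2  s2 
(> = start, * = accepting)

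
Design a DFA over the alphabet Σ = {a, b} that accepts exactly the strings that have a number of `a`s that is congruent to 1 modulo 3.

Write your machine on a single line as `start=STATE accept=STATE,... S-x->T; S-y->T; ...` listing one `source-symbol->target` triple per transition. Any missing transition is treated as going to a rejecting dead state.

start=S0; accept=S1; S0-a->S1; S0-b->S0; S1-a->S2; S1-b->S1; S2-a->S0; S2-b->S2

The only thing that matters is how many `a`s have appeared, reduced mod 3. Use one state per residue: S0 for 0, …, S2 for 2. Reading `a` moves to the next residue; anything else stays put. S1 is accepting.
With 3 states:
        a   b  
>  S0   S1  S0 
 * S1   S2  S1 
   S2   S0  S2 
(> = start, * = accepting)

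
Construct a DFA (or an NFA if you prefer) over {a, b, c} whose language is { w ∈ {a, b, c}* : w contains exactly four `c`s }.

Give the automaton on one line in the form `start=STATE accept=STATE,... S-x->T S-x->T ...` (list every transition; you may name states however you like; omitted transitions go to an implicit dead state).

start=s0 accept=s4 s0-a->s0 s0-b->s0 s0-c->s1 s1-a->s1 s1-b->s1 s1-c->s2 s2-a->s2 s2-b->s2 s2-c->s3 s3-a->s3 s3-b->s3 s3-c->s4 s4-a->s4 s4-b->s4 s4-c->s5 s5-a->s5 s5-b->s5 s5-c->s5

Count `c`s, saturating at 5: states s0 through s4 mean 0 through 4 `c`s seen; s5 means more than 4. Each `c` increments (capped at s5); other symbols loop. Accept from {s4}.
6 states suffice.
        a   b   c  
>  s0   s0  s0  s1 
   s1   s1  s1  s2 
   s2   s2  s2  s3 
   s3   s3  s3  s4 
 * s4   s4  s4  s5 
   s5   s5  s5  s5 
(> = start, * = accepting)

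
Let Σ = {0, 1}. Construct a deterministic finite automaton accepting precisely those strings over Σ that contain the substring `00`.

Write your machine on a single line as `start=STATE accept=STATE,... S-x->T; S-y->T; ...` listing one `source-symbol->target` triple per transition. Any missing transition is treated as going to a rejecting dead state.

Track how much of `00` has been matched so far: state A is no progress, C is the absorbing accept state reached once `00` has occurred. Intermediate states record partial matches; on a mismatch, fall back to the longest reusable overlap.
With 3 states:
       0  1 
>  A   B  A 
   B   C  A 
 * C   C  C 
(> = start, * = accepting)

start=A; accept=C; A-0->B; A-1->A; B-0->C; B-1->A; C-0->C; C-1->C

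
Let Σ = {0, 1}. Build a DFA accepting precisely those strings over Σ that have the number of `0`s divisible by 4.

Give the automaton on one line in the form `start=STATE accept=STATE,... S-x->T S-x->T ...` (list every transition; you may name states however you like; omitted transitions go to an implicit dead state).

start=s0 accept=s0 s0-0->s1 s0-1->s0 s1-0->s2 s1-1->s1 s2-0->s3 s2-1->s2 s3-0->s0 s3-1->s3

The only thing that matters is how many `0`s have appeared, reduced mod 4. Use one state per residue: s0 for 0, …, s3 for 3. Reading `0` moves to the next residue; anything else stays put. s0 is accepting.
4 states suffice.
        0   1  
>* s0   s1  s0 
   s1   s2  s1 
   s2   s3  s2 
   s3   s0  s3 
(> = start, * = accepting)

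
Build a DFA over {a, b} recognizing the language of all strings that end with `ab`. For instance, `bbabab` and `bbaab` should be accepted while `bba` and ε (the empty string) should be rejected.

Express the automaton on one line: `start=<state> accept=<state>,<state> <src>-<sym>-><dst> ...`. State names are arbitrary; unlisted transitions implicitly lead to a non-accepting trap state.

Let each state record the length of the longest suffix of the input read so far that is also a prefix of `ab`. q1 means the last symbol is `a`; q2 means the last 2 symbols are `ab`. Accept only at q2, where the string currently ends in `ab`.
A 3-state machine:
        a   b  
>  q0   q1  q0 
   q1   q1  q2 
 * q2   q1  q0 
(> = start, * = accepting)

start=q0 accept=q2 q0-a->q1 q0-b->q0 q1-a->q1 q1-b->q2 q2-a->q1 q2-b->q0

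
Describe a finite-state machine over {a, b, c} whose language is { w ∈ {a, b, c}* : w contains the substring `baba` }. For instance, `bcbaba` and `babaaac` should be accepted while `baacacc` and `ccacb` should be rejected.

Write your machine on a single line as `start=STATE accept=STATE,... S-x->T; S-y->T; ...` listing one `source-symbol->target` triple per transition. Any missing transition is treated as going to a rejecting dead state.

start=q0; accept=q4; q0-a->q0; q0-b->q1; q0-c->q0; q1-a->q2; q1-b->q1; q1-c->q0; q2-a->q0; q2-b->q3; q2-c->q0; q3-a->q4; q3-b->q1; q3-c->q0; q4-a->q4; q4-b->q4; q4-c->q4

Track how much of `baba` has been matched so far: state q0 is no progress, q4 is the absorbing accept state reached once `baba` has occurred. Intermediate states record partial matches; on a mismatch, fall back to the longest reusable overlap.
A 5-state machine:
        a   b   c  
>  q0   q0  q1  q0 
   q1   q2  q1  q0 
   q2   q0  q3  q0 
   q3   q4  q1  q0 
 * q4   q4  q4  q4 
(> = start, * = accepting)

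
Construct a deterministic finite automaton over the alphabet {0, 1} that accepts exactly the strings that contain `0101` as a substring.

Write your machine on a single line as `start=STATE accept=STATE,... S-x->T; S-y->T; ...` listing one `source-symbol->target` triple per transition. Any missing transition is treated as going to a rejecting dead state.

Track how much of `0101` has been matched so far: state A is no progress, E is the absorbing accept state reached once `0101` has occurred. Intermediate states record partial matches; on a mismatch, fall back to the longest reusable overlap.
A 5-state machine:
       0  1 
>  A   B  A 
   B   B  C 
   C   D  A 
   D   B  E 
 * E   E  E 
(> = start, * = accepting)

start=A; accept=E; A-0->B; A-1->A; B-0->B; B-1->C; C-0->D; C-1->A; D-0->B; D-1->E; E-0->E; E-1->E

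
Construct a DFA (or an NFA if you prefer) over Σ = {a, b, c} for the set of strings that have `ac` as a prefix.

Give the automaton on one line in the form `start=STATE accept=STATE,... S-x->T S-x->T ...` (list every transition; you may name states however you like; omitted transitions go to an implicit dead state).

start=q0 accept=q2 q0-a->q1 q0-b->q3 q0-c->q3 q1-a->q3 q1-b->q3 q1-c->q2 q2-a->q2 q2-b->q2 q2-c->q2 q3-a->q3 q3-b->q3 q3-c->q3

Walk along `ac` while the input agrees: from q0 take `a` to q1, and so on. Any deviation drops to the rejecting sink q3. Once q2 is reached the prefix is confirmed and every continuation is accepted.
4 states suffice.
        a   b   c  
>  q0   q1  q3  q3 
   q1   q3  q3  q2 
 * q2   q2  q2  q2 
   q3   q3  q3  q3 
(> = start, * = accepting)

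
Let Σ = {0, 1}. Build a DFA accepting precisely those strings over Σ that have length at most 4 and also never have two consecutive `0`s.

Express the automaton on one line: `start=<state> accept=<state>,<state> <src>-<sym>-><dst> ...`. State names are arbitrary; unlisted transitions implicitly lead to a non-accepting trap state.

Run two small machines in parallel and take their product. The first has 6 states tracking the input length, saturating at 5; the second has 3 states tracking partial matches of the forbidden pattern `00`. A product state is a pair (one from each), accepting exactly when both do. Minimizing collapses redundant product states.
9 states suffice.
       0  1 
>* A   B  C 
 * B   D  E 
 * C   F  E 
   D   D  D 
 * E   G  H 
 * F   D  H 
 * G   D  I 
 * H   I  I 
 * I   D  D 
(> = start, * = accepting)

start=A accept=A,B,C,E,F,G,H,I A-0->B A-1->C B-0->D B-1->E C-0->F C-1->E D-0->D D-1->D E-0->G E-1->H F-0->D F-1->H G-0->D G-1->I H-0->I H-1->I I-0->D I-1->D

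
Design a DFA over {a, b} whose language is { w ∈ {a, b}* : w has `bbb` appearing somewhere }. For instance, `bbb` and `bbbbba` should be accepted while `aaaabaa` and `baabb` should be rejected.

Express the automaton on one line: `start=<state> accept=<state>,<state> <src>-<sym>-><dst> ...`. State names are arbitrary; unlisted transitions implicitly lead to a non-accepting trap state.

States q0..q2 record the length of the longest prefix of `bbb` that matches the current input suffix. Reaching q3 means `bbb` has been seen, and we stay there forever. Accept from q3.
With 4 states:
        a   b  
>  q0   q0  q1 
   q1   q0  q2 
   q2   q0  q3 
 * q3   q3  q3 
(> = start, * = accepting)

start=q0 accept=q3 q0-a->q0 q0-b->q1 q1-a->q0 q1-b->q2 q2-a->q0 q2-b->q3 q3-a->q3 q3-b->q3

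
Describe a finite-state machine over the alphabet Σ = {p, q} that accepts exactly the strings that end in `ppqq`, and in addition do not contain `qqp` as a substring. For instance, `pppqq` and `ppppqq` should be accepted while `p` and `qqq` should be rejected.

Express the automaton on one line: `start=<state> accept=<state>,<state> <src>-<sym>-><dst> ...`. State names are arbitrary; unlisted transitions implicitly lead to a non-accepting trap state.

Run two small machines in parallel and take their product. One (5 states) tracks how much of the suffix `ppqq` has currently been matched; the other (4 states) tracks partial matches of the forbidden pattern `qqp`. Each combined state is a pair, one component from each; accept when both components accept. After merging equivalent states the machine shrinks.
With 7 states:
        p   q  
>  s0   s1  s2 
   s1   s3  s2 
   s2   s1  s4 
   s3   s3  s5 
   s4   s4  s4 
   s5   s1  s6 
 * s6   s4  s4 
(> = start, * = accepting)

start=s0 accept=s6 s0-p->s1 s0-q->s2 s1-p->s3 s1-q->s2 s2-p->s1 s2-q->s4 s3-p->s3 s3-q->s5 s4-p->s4 s4-q->s4 s5-p->s1 s5-q->s6 s6-p->s4 s6-q->s4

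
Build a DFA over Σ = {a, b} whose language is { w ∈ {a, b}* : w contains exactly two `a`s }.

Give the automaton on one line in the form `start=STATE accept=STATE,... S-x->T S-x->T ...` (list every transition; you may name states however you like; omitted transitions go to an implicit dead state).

Count `a`s, saturating at 3: states s0 through s2 mean 0 through 2 `a`s seen; s3 means more than 2. Each `a` increments (capped at s3); other symbols loop. Accept from {s2}.
A 4-state machine:
        a   b  
>  s0   s1  s0 
   s1   s2  s1 
 * s2   s3  s2 
   s3   s3  s3 
(> = start, * = accepting)

start=s0 accept=s2 s0-a->s1 s0-b->s0 s1-a->s2 s1-b->s1 s2-a->s3 s2-b->s2 s3-a->s3 s3-b->s3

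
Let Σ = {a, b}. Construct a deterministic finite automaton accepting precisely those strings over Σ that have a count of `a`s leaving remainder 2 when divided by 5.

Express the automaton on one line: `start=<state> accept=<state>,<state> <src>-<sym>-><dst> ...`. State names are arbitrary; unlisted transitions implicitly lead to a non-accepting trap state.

Keep the running count of `a`s modulo 5: each `a` advances along the cycle q0 → q1 → q2 → q3 → q4 → q0 while other symbols loop. Accept at q2.
With 5 states:
        a   b  
>  q0   q1  q0 
   q1   q2  q1 
 * q2   q3  q2 
   q3   q4  q3 
   q4   q0  q4 
(> = start, * = accepting)

start=q0 accept=q2 q0-a->q1 q0-b->q0 q1-a->q2 q1-b->q1 q2-a->q3 q2-b->q2 q3-a->q4 q3-b->q3 q4-a->q0 q4-b->q4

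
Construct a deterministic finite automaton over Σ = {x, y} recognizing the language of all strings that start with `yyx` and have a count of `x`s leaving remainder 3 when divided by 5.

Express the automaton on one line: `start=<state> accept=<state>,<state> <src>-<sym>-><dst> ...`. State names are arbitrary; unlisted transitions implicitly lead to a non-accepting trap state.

start=q0 accept=q6 q0-x->q1 q0-y->q2 q1-x->q1 q1-y->q1 q2-x->q1 q2-y->q3 q3-x->q4 q3-y->q1 q4-x->q5 q4-y->q4 q5-x->q6 q5-y->q5 q6-x->q7 q6-y->q6 q7-x->q8 q7-y->q7 q8-x->q4 q8-y->q8

Build one automaton per condition and run them in lockstep. One (5 states) tracks whether the input so far still matches the prefix `yyx`; the other (5 states) tracks the count of `x`s modulo 5. Each combined state is a pair, one component from each; accept when both components accept. After merging equivalent states the machine shrinks.
9 states suffice.
        x   y  
>  q0   q1  q2 
   q1   q1  q1 
   q2   q1  q3 
   q3   q4  q1 
   q4   q5  q4 
   q5   q6  q5 
 * q6   q7  q6 
   q7   q8  q7 
   q8   q4  q8 
(> = start, * = accepting)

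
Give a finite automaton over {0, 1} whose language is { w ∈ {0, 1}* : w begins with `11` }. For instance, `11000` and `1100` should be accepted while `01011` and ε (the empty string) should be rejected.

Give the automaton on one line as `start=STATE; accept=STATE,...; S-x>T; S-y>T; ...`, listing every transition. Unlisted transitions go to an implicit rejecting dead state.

start=q0; accept=q2; q0-0>q3; q0-1>q1; q1-0>q3; q1-1>q2; q2-0>q2; q2-1>q2; q3-0>q3; q3-1>q3

Walk along `11` while the input agrees: from q0 take `1` to q1, and so on. Any deviation drops to the rejecting sink q3. Once q2 is reached the prefix is confirmed and every continuation is accepted.
A 4-state machine:
        0   1  
>  q0   q3  q1 
   q1   q3  q2 
 * q2   q2  q2 
   q3   q3  q3 
(> = start, * = accepting)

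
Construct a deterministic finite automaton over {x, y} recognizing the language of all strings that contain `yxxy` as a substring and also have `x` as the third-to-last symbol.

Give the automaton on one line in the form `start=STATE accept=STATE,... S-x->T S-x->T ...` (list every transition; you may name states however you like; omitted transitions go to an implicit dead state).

Build one automaton per condition and run them in lockstep. One (5 states) tracks whether and how much of `yxxy` has been seen; the other (15 states) tracks the last 3 symbols read. Each combined state is a pair, one component from each; accept when both components accept. Minimizing collapses redundant product states.
          x    y  
>  q0     q0   q1 
   q1     q2   q1 
   q2     q3   q1 
   q3     q0   q4 
 * q4     q5   q6 
 * q5     q7   q8 
 * q6     q9  q10 
   q7    q11   q4 
   q8     q5   q6 
   q9     q7   q8 
   q10    q9  q10 
 * q11   q11   q4 
(> = start, * = accepting)

start=q0 accept=q4,q5,q6,q11 q0-x->q0 q0-y->q1 q1-x->q2 q1-y->q1 q2-x->q3 q2-y->q1 q3-x->q0 q3-y->q4 q4-x->q5 q4-y->q6 q5-x->q7 q5-y->q8 q6-x->q9 q6-y->q10 q7-x->q11 q7-y->q4 q8-x->q5 q8-y->q6 q9-x->q7 q9-y->q8 q10-x->q9 q10-y->q10 q11-x->q11 q11-y->q4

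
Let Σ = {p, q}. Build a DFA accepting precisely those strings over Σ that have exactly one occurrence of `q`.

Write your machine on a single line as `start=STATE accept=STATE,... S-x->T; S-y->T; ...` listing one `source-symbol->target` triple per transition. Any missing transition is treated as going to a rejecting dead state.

Only the number of `q`s matters, and only up to 2. Make a chain A → B → C advanced by each `q` (with C absorbing); every other symbol self-loops. The accepting set is {B}.
       p  q 
>  A   A  B 
 * B   B  C 
   C   C  C 
(> = start, * = accepting)

start=A; accept=B; A-p->A; A-q->B; B-p->B; B-q->C; C-p->C; C-q->C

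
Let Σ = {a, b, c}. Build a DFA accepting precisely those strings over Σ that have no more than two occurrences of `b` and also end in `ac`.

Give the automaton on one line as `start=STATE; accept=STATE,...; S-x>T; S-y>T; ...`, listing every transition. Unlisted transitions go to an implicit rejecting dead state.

start=q0; accept=q3,q6,q9; q0-a>q1; q0-b>q2; q0-c>q0; q1-a>q1; q1-b>q2; q1-c>q3; q2-a>q4; q2-b>q5; q2-c>q2; q3-a>q1; q3-b>q2; q3-c>q0; q4-a>q4; q4-b>q5; q4-c>q6; q5-a>q7; q5-b>q8; q5-c>q5; q6-a>q4; q6-b>q5; q6-c>q2; q7-a>q7; q7-b>q8; q7-c>q9; q8-a>q10; q8-b>q8; q8-c>q8; q9-a>q7; q9-b>q8; q9-c>q5; q10-a>q10; q10-b>q8; q10-c>q11; q11-a>q10; q11-b>q8; q11-c>q8

Build one automaton per condition and run them in lockstep. One (4 states) tracks the count of `b`s, saturating at 3; the other (3 states) tracks how much of the suffix `ac` has currently been matched. Each combined state is a pair, one component from each; accept when both components accept.
12 states suffice.
          a    b    c  
>  q0     q1   q2   q0 
   q1     q1   q2   q3 
   q2     q4   q5   q2 
 * q3     q1   q2   q0 
   q4     q4   q5   q6 
   q5     q7   q8   q5 
 * q6     q4   q5   q2 
   q7     q7   q8   q9 
   q8    q10   q8   q8 
 * q9     q7   q8   q5 
   q10   q10   q8  q11 
   q11   q10   q8   q8 
(> = start, * = accepting)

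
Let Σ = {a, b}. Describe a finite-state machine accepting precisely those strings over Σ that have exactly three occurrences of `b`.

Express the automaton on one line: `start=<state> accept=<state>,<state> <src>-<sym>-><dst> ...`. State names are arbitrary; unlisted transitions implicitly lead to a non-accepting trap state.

start=s0 accept=s3 s0-a->s0 s0-b->s1 s1-a->s1 s1-b->s2 s2-a->s2 s2-b->s3 s3-a->s3 s3-b->s4 s4-a->s4 s4-b->s4

Only the number of `b`s matters, and only up to 4. Make a chain s0 → s1 → s2 → s3 → s4 advanced by each `b` (with s4 absorbing); every other symbol self-loops. The accepting set is {s3}.
With 5 states:
        a   b  
>  s0   s0  s1 
   s1   s1  s2 
   s2   s2  s3 
 * s3   s3  s4 
   s4   s4  s4 
(> = start, * = accepting)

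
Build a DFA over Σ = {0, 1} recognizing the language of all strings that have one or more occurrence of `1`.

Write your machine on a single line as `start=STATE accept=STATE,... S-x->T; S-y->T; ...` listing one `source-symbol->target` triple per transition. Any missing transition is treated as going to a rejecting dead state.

Count `1`s, saturating at 2: state q0 means no `1` yet, q1 means one `1` seen, q2 means more than one. Each `1` increments (capped at q2); other symbols loop. Accept from {q1, q2}.
With 3 states:
        0   1  
>  q0   q0  q1 
 * q1   q1  q2 
 * q2   q2  q2 
(> = start, * = accepting)

start=q0; accept=q1,q2; q0-0->q0; q0-1->q1; q1-0->q1; q1-1->q2; q2-0->q2; q2-1->q2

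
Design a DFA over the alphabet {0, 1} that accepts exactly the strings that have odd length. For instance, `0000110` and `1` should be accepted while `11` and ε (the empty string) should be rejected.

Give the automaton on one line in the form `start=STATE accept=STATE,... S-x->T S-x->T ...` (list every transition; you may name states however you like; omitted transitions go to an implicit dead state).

Count input length modulo 2: every symbol advances one step around the cycle q0 → q1 → q0. Accept at q1.
2 states suffice.
        0   1  
>  q0   q1  q1 
 * q1   q0  q0 
(> = start, * = accepting)

start=q0 accept=q1 q0-0->q1 q0-1->q1 q1-0->q0 q1-1->q0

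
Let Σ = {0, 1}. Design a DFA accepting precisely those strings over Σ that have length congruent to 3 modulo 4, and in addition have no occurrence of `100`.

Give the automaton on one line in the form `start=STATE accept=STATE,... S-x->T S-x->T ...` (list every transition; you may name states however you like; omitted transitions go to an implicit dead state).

start=S0 accept=S6,S7,S8 S0-0->S1 S0-1->S2 S1-0->S3 S1-1->S4 S2-0->S5 S2-1->S4 S3-0->S6 S3-1->S7 S4-0->S8 S4-1->S7 S5-0->S9 S5-1->S7 S6-0->S0 S6-1->S10 S7-0->S11 S7-1->S10 S8-0->S9 S8-1->S10 S9-0->S9 S9-1->S9 S10-0->S12 S10-1->S2 S11-0->S9 S11-1->S2 S12-0->S9 S12-1->S4

Run two small machines in parallel and take their product. One (4 states) tracks the input length modulo 4; the other (4 states) tracks partial matches of the forbidden pattern `100`. Each combined state is a pair, one component from each; accept when both components accept. After merging equivalent states the machine shrinks.
With 13 states:
          0    1  
>  S0     S1   S2 
   S1     S3   S4 
   S2     S5   S4 
   S3     S6   S7 
   S4     S8   S7 
   S5     S9   S7 
 * S6     S0  S10 
 * S7    S11  S10 
 * S8     S9  S10 
   S9     S9   S9 
   S10   S12   S2 
   S11    S9   S2 
   S12    S9   S4 
(> = start, * = accepting)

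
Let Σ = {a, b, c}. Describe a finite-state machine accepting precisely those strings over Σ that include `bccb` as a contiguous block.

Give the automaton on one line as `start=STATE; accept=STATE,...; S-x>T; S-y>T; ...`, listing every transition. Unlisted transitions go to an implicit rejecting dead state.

start=s0; accept=s4; s0-a>s0; s0-b>s1; s0-c>s0; s1-a>s0; s1-b>s1; s1-c>s2; s2-a>s0; s2-b>s1; s2-c>s3; s3-a>s0; s3-b>s4; s3-c>s0; s4-a>s4; s4-b>s4; s4-c>s4

States s0..s3 record the length of the longest prefix of `bccb` that matches the current input suffix. Reaching s4 means `bccb` has been seen, and we stay there forever. Accept from s4.
A 5-state machine:
        a   b   c  
>  s0   s0  s1  s0 
   s1   s0  s1  s2 
   s2   s0  s1  s3 
   s3   s0  s4  s0 
 * s4   s4  s4  s4 
(> = start, * = accepting)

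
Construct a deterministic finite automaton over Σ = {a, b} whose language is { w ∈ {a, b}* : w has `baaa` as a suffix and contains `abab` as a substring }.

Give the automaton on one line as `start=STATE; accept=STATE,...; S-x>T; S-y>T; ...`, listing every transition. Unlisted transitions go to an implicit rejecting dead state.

Handle the two conditions separately and then intersect. One (5 states) tracks how much of the suffix `baaa` has currently been matched; the other (5 states) tracks whether and how much of `abab` has been seen. Each combined state is a pair, one component from each; accept when both components accept. After merging equivalent states the machine shrinks.
A 9-state machine:
        a   b  
>  S0   S1  S0 
   S1   S1  S2 
   S2   S3  S0 
   S3   S1  S4 
   S4   S5  S4 
   S5   S6  S4 
   S6   S7  S4 
 * S7   S8  S4 
   S8   S8  S4 
(> = start, * = accepting)

start=S0; accept=S7; S0-a>S1; S0-b>S0; S1-a>S1; S1-b>S2; S2-a>S3; S2-b>S0; S3-a>S1; S3-b>S4; S4-a>S5; S4-b>S4; S5-a>S6; S5-b>S4; S6-a>S7; S6-b>S4; S7-a>S8; S7-b>S4; S8-a>S8; S8-b>S4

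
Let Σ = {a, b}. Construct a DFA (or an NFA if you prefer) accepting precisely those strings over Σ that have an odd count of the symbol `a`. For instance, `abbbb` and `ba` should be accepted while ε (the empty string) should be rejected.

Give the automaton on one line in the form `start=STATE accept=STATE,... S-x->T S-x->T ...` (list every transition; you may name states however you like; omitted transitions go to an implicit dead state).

Keep the running count of `a`s modulo 2: each `a` advances along the cycle s0 → s1 → s0 while other symbols loop. Accept at s1.
With 2 states:
        a   b  
>  s0   s1  s0 
 * s1   s0  s1 
(> = start, * = accepting)

start=s0 accept=s1 s0-a->s1 s0-b->s0 s1-a->s0 s1-b->s1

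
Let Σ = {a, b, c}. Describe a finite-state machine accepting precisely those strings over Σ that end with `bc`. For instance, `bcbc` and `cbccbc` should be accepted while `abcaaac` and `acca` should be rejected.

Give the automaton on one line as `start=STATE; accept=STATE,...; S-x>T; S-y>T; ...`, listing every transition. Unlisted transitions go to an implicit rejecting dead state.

start=q0; accept=q2; q0-a>q0; q0-b>q1; q0-c>q0; q1-a>q0; q1-b>q1; q1-c>q2; q2-a>q0; q2-b>q1; q2-c>q0

Let each state record the length of the longest suffix of the input read so far that is also a prefix of `bc`. q1 means the last symbol is `b`; q2 means the last 2 symbols are `bc`. Accept only at q2, where the string currently ends in `bc`.
With 3 states:
        a   b   c  
>  q0   q0  q1  q0 
   q1   q0  q1  q2 
 * q2   q0  q1  q0 
(> = start, * = accepting)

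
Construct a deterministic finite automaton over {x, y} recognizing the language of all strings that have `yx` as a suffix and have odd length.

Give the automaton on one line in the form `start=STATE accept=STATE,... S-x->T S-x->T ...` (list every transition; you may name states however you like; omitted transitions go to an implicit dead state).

Run two small machines in parallel and take their product. One (3 states) tracks how much of the suffix `yx` has currently been matched; the other (2 states) tracks the input length modulo 2. Each combined state is a pair, one component from each; accept when both components accept. Equivalent product states are then merged.
A 4-state machine:
        x   y  
>  q0   q1  q1 
   q1   q0  q2 
   q2   q3  q1 
 * q3   q0  q2 
(> = start, * = accepting)

start=q0 accept=q3 q0-x->q1 q0-y->q1 q1-x->q0 q1-y->q2 q2-x->q3 q2-y->q1 q3-x->q0 q3-y->q2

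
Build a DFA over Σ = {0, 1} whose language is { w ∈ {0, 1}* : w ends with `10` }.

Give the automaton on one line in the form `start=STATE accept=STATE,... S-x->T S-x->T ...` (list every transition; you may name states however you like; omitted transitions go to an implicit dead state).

start=q0 accept=q2 q0-0->q0 q0-1->q1 q1-0->q2 q1-1->q1 q2-0->q0 q2-1->q1

Let each state record the length of the longest suffix of the input read so far that is also a prefix of `10`. q1 means the last symbol is `1`; q2 means the last 2 symbols are `10`. Accept only at q2, where the string currently ends in `10`.
        0   1  
>  q0   q0  q1 
   q1   q2  q1 
 * q2   q0  q1 
(> = start, * = accepting)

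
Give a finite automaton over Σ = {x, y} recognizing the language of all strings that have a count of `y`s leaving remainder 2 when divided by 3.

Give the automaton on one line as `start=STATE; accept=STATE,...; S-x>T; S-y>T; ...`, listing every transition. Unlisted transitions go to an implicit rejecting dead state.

start=A; accept=C; A-x>A; A-y>B; B-x>B; B-y>C; C-x>C; C-y>A

The only thing that matters is how many `y`s have appeared, reduced mod 3. Use one state per residue: A for 0, …, C for 2. Reading `y` moves to the next residue; anything else stays put. C is accepting.
A 3-state machine:
       x  y 
>  A   A  B 
   B   B  C 
 * C   C  A 
(> = start, * = accepting)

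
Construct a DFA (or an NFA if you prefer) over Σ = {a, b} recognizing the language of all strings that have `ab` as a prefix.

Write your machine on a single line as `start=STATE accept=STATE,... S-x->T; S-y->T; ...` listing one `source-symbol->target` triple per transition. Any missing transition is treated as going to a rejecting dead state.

Check the first 2 symbols one by one: q0 through q1 record how many have matched `ab` so far; any wrong symbol goes to the dead state q3. After all 2 match we enter the accepting sink q2.
A 4-state machine:
        a   b  
>  q0   q1  q3 
   q1   q3  q2 
 * q2   q2  q2 
   q3   q3  q3 
(> = start, * = accepting)

start=q0; accept=q2; q0-a->q1; q0-b->q3; q1-a->q3; q1-b->q2; q2-a->q2; q2-b->q2; q3-a->q3; q3-b->q3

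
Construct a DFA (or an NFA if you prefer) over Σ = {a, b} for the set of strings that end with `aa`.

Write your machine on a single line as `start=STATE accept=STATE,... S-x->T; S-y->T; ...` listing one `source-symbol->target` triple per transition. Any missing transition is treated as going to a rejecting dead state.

Remember how much of `aa` the current input suffix matches. State q0 means no match yet; q1 means the last symbol is `a`; q2 means the last 2 symbols are `aa`. Only q2 accepts. On a mismatch, fall back to the longest proper suffix that is still a prefix of `aa`.
3 states suffice.
        a   b  
>  q0   q1  q0 
   q1   q2  q0 
 * q2   q2  q0 
(> = start, * = accepting)

start=q0; accept=q2; q0-a->q1; q0-b->q0; q1-a->q2; q1-b->q0; q2-a->q2; q2-b->q0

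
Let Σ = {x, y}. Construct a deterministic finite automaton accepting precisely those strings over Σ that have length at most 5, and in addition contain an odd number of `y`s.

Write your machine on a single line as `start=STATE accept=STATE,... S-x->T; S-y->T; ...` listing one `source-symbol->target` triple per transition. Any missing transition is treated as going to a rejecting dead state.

Build one automaton per condition and run them in lockstep. The first has 7 states tracking the input length, saturating at 6; the second has 2 states tracking the count of `y`s modulo 2. A product state is a pair (one from each), accepting exactly when both do.
       x  y 
>  A   B  C 
   B   D  E 
 * C   E  D 
   D   F  G 
 * E   G  F 
   F   H  I 
 * G   I  H 
   H   J  K 
 * I   K  J 
   J   L  M 
 * K   M  L 
   L   L  M 
   M   M  L 
(> = start, * = accepting)

start=A; accept=C,E,G,I,K; A-x->B; A-y->C; B-x->D; B-y->E; C-x->E; C-y->D; D-x->F; D-y->G; E-x->G; E-y->F; F-x->H; F-y->I; G-x->I; G-y->H; H-x->J; H-y->K; I-x->K; I-y->J; J-x->L; J-y->M; K-x->M; K-y->L; L-x->L; L-y->M; M-x->M; M-y->L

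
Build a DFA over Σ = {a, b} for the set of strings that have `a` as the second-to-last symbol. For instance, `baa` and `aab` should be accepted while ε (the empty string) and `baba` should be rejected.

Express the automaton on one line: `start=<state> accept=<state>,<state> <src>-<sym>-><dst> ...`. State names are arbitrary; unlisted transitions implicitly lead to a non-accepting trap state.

A DFA must remember the last 2 symbols (since which symbol is second-to-last isn't known until the input ends). Use one state per possible window of the last ≤2 symbols; accept from those whose window starts with `a`.
7 states suffice.
        a   b  
>  q0   q1  q2 
   q1   q3  q4 
   q2   q5  q6 
 * q3   q3  q4 
 * q4   q5  q6 
   q5   q3  q4 
   q6   q5  q6 
(> = start, * = accepting)

start=q0 accept=q3,q4 q0-a->q1 q0-b->q2 q1-a->q3 q1-b->q4 q2-a->q5 q2-b->q6 q3-a->q3 q3-b->q4 q4-a->q5 q4-b->q6 q5-a->q3 q5-b->q4 q6-a->q5 q6-b->q6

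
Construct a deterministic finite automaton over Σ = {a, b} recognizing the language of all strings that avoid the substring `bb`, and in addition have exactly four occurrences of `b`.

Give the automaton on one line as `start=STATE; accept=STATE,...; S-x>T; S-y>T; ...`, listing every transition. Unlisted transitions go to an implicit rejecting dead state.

Build one automaton per condition and run them in lockstep. The first has 3 states tracking partial matches of the forbidden pattern `bb`; the second has 6 states tracking the count of `b`s, saturating at 5. A product state is a pair (one from each), accepting exactly when both do.
A 15-state machine:
          a    b  
>  S0     S0   S1 
   S1     S2   S3 
   S2     S2   S4 
   S3     S3   S5 
   S4     S6   S5 
   S5     S5   S7 
   S6     S6   S8 
   S7     S7   S9 
   S8    S10   S7 
   S9     S9   S9 
   S10   S10  S11 
 * S11   S12   S9 
 * S12   S12  S13 
   S13   S14   S9 
   S14   S14  S13 
(> = start, * = accepting)

start=S0; accept=S11,S12; S0-a>S0; S0-b>S1; S1-a>S2; S1-b>S3; S2-a>S2; S2-b>S4; S3-a>S3; S3-b>S5; S4-a>S6; S4-b>S5; S5-a>S5; S5-b>S7; S6-a>S6; S6-b>S8; S7-a>S7; S7-b>S9; S8-a>S10; S8-b>S7; S9-a>S9; S9-b>S9; S10-a>S10; S10-b>S11; S11-a>S12; S11-b>S9; S12-a>S12; S12-b>S13; S13-a>S14; S13-b>S9; S14-a>S14; S14-b>S13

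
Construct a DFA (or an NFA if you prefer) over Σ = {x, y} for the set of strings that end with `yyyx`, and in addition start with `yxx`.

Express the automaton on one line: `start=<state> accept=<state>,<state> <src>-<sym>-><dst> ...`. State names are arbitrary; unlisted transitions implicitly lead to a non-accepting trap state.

Handle the two conditions separately and then intersect. The first has 5 states tracking how much of the suffix `yyyx` has currently been matched; the second has 5 states tracking whether the input so far still matches the prefix `yxx`. A product state is a pair (one from each), accepting exactly when both do. After merging equivalent states the machine shrinks.
        x   y  
>  S0   S1  S2 
   S1   S1  S1 
   S2   S3  S1 
   S3   S4  S1 
   S4   S4  S5 
   S5   S4  S6 
   S6   S4  S7 
   S7   S8  S7 
 * S8   S4  S5 
(> = start, * = accepting)

start=S0 accept=S8 S0-x->S1 S0-y->S2 S1-x->S1 S1-y->S1 S2-x->S3 S2-y->S1 S3-x->S4 S3-y->S1 S4-x->S4 S4-y->S5 S5-x->S4 S5-y->S6 S6-x->S4 S6-y->S7 S7-x->S8 S7-y->S7 S8-x->S4 S8-y->S5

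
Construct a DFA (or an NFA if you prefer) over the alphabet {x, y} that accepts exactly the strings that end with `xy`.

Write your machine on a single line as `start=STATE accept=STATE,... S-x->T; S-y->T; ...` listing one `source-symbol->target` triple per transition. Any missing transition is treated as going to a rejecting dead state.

start=q0; accept=q2; q0-x->q1; q0-y->q0; q1-x->q1; q1-y->q2; q2-x->q1; q2-y->q0

Let each state record the length of the longest suffix of the input read so far that is also a prefix of `xy`. q1 means the last symbol is `x`; q2 means the last 2 symbols are `xy`. Accept only at q2, where the string currently ends in `xy`.
        x   y  
>  q0   q1  q0 
   q1   q1  q2 
 * q2   q1  q0 
(> = start, * = accepting)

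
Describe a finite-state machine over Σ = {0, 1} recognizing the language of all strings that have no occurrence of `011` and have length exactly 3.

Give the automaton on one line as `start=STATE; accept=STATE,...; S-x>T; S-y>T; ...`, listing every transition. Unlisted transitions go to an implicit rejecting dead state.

start=q0; accept=q6,q7,q9; q0-0>q1; q0-1>q2; q1-0>q3; q1-1>q4; q2-0>q3; q2-1>q5; q3-0>q6; q3-1>q7; q4-0>q6; q4-1>q8; q5-0>q6; q5-1>q9; q6-0>q10; q6-1>q11; q7-0>q10; q7-1>q12; q8-0>q12; q8-1>q12; q9-0>q10; q9-1>q13; q10-0>q10; q10-1>q11; q11-0>q10; q11-1>q12; q12-0>q12; q12-1>q12; q13-0>q10; q13-1>q13

Handle the two conditions separately and then intersect. The first has 4 states tracking partial matches of the forbidden pattern `011`; the second has 5 states tracking the input length, saturating at 4. A product state is a pair (one from each), accepting exactly when both do.
14 states suffice.
          0    1  
>  q0     q1   q2 
   q1     q3   q4 
   q2     q3   q5 
   q3     q6   q7 
   q4     q6   q8 
   q5     q6   q9 
 * q6    q10  q11 
 * q7    q10  q12 
   q8    q12  q12 
 * q9    q10  q13 
   q10   q10  q11 
   q11   q10  q12 
   q12   q12  q12 
   q13   q10  q13 
(> = start, * = accepting)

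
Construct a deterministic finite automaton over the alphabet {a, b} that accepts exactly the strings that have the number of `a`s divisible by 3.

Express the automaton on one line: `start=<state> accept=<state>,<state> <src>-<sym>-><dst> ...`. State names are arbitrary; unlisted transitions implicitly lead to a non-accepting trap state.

The only thing that matters is how many `a`s have appeared, reduced mod 3. Use one state per residue: s0 for 0, …, s2 for 2. Reading `a` moves to the next residue; anything else stays put. s0 is accepting.
A 3-state machine:
        a   b  
>* s0   s1  s0 
   s1   s2  s1 
   s2   s0  s2 
(> = start, * = accepting)

start=s0 accept=s0 s0-a->s1 s0-b->s0 s1-a->s2 s1-b->s1 s2-a->s0 s2-b->s2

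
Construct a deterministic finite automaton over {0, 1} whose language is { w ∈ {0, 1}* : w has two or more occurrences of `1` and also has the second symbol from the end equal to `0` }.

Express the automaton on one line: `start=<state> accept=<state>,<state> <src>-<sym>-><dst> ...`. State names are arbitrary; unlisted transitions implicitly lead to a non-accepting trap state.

Handle the two conditions separately and then intersect. One (4 states) tracks the count of `1`s, saturating at 3; the other (7 states) tracks the last 2 symbols read. Each combined state is a pair, one component from each; accept when both components accept. Minimizing collapses redundant product states.
A 7-state machine:
       0  1 
>  A   A  B 
   B   C  D 
   C   C  E 
   D   F  D 
 * E   F  D 
   F   G  E 
 * G   G  E 
(> = start, * = accepting)

start=A accept=E,G A-0->A A-1->B B-0->C B-1->D C-0->C C-1->E D-0->F D-1->D E-0->F E-1->D F-0->G F-1->E G-0->G G-1->E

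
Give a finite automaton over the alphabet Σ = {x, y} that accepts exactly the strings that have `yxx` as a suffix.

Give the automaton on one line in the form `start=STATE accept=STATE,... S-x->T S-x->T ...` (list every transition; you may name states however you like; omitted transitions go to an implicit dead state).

start=s0 accept=s3 s0-x->s0 s0-y->s1 s1-x->s2 s1-y->s1 s2-x->s3 s2-y->s1 s3-x->s0 s3-y->s1

Remember how much of `yxx` the current input suffix matches. State s0 means no match yet; s1 means the last symbol is `y`; s2 means the last 2 symbols are `yx`; s3 means the last 3 symbols are `yxx`. Only s3 accepts. On a mismatch, fall back to the longest proper suffix that is still a prefix of `yxx`.
With 4 states:
        x   y  
>  s0   s0  s1 
   s1   s2  s1 
   s2   s3  s1 
 * s3   s0  s1 
(> = start, * = accepting)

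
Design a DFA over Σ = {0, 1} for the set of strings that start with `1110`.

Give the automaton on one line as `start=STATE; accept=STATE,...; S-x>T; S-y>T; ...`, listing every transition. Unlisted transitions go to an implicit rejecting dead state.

Walk along `1110` while the input agrees: from A take `1` to B, and so on. Any deviation drops to the rejecting sink F. Once E is reached the prefix is confirmed and every continuation is accepted.
       0  1 
>  A   F  B 
   B   F  C 
   C   F  D 
   D   E  F 
 * E   E  E 
   F   F  F 
(> = start, * = accepting)

start=A; accept=E; A-0>F; A-1>B; B-0>F; B-1>C; C-0>F; C-1>D; D-0>E; D-1>F; E-0>E; E-1>E; F-0>F; F-1>F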